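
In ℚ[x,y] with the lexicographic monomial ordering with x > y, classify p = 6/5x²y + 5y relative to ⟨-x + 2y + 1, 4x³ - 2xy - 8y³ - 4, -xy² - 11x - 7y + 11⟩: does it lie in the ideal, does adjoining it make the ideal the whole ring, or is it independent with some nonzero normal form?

6/5x²y + 5y lies in I (it reduces to 0).

First compute the reduced Gröbner basis of I by Buchberger's algorithm.
f_1 = -x + 2y + 1, LT = x.
f_2 = 4x³ - 2xy - 8y³ - 4, LT = x³.
f_3 = -xy² - 11x - 7y + 11, LT = xy².

S(f_1,f_2): lcm = x³. S = -2x²y - x² + ½xy + 2y³ + 1.
  leading term x²y: subtract (2xy)·f_1 from -2x²y - x² + ½xy + 2y³ + 1 → -x² - 4xy² - 3/2xy + 2y³ + 1
  leading term x²: subtract (x)·f_1 from -x² - 4xy² - 3/2xy + 2y³ + 1 → -4xy² - 7/2xy - x + 2y³ + 1
  leading term xy²: subtract (4y²)·f_1 from -4xy² - 7/2xy - x + 2y³ + 1 → -7/2xy - x - 6y³ - 4y² + 1
  leading term xy: subtract (7/2y)·f_1 from -7/2xy - x - 6y³ - 4y² + 1 → -x - 6y³ - 11y² - 7/2y + 1
  leading term x: subtract (1)·f_1 from -x - 6y³ - 11y² - 7/2y + 1 → -6y³ - 11y² - 11/2y
  leading term y³: no divisor's leading term divides it; move -6y³ to the remainder.
  leading term y²: no divisor's leading term divides it; move -11y² to the remainder.
  leading term y: no divisor's leading term divides it; move -11/2y to the remainder.
  remainder -6y³ - 11y² - 11/2y ≠ 0; add h_4 = -6y³ - 11y² - 11/2y to the basis.

S(f_1,f_3): lcm = xy². S = -11x - 2y³ - y² - 7y + 11.
  leading term x: subtract (11)·f_1 from -11x - 2y³ - y² - 7y + 11 → -2y³ - y² - 29y
  leading term y³: subtract (⅓)·h_4 from -2y³ - y² - 29y → 8/3y² - 163/6y
  leading term y²: no divisor's leading term divides it; move 8/3y² to the remainder.
  leading term y: no divisor's leading term divides it; move -163/6y to the remainder.
  remainder 8/3y² - 163/6y ≠ 0; add h_5 = 8/3y² - 163/6y to the basis.

S(f_2,f_3): lcm = x³y². S = -11x³ - 7x²y + 11x² - ½xy³ - 2y⁵ - y².
  leading term x³: subtract (11x²)·f_1 from -11x³ - 7x²y + 11x² - ½xy³ - 2y⁵ - y² → -29x²y - ½xy³ - 2y⁵ - y²
  leading term x²y: subtract (29xy)·f_1 from -29x²y - ½xy³ - 2y⁵ - y² → -½xy³ - 58xy² - 29xy - 2y⁵ - y²
  leading term xy³: subtract (½y³)·f_1 from -½xy³ - 58xy² - 29xy - 2y⁵ - y² → -58xy² - 29xy - 2y⁵ - y⁴ - ½y³ - y²
  leading term xy²: subtract (58y²)·f_1 from -58xy² - 29xy - 2y⁵ - y⁴ - ½y³ - y² → -29xy - 2y⁵ - y⁴ - 233/2y³ - 59y²
  leading term xy: subtract (29y)·f_1 from -29xy - 2y⁵ - y⁴ - 233/2y³ - 59y² → -2y⁵ - y⁴ - 233/2y³ - 117y² - 29y
  leading term y⁵: subtract (⅓y²)·h_4 from -2y⁵ - y⁴ - 233/2y³ - 117y² - 29y → 8/3y⁴ - 344/3y³ - 117y² - 29y
  leading term y⁴: subtract (-4/9y)·h_4 from 8/3y⁴ - 344/3y³ - 117y² - 29y → -1076/9y³ - 1075/9y² - 29y
  leading term y³: subtract (538/27)·h_4 from -1076/9y³ - 1075/9y² - 29y → 2693/27y² + 2176/27y
  leading term y²: subtract (2693/72)·h_5 from 2693/27y² + 2176/27y → 157925/144y
  leading term y: no divisor's leading term divides it; move 157925/144y to the remainder.
  remainder 157925/144y ≠ 0; add h_6 = 157925/144y to the basis.

S(f_1,h_4): leading monomials are coprime, so the S-polynomial reduces to 0 (Buchberger's first criterion).
S(f_2,h_4): leading monomials are coprime, so the S-polynomial reduces to 0 (Buchberger's first criterion).
S(f_3,h_4): lcm = xy³. S = -11/6xy² + 121/12xy + 7y² - 11y.
  leading term xy²: subtract (11/6y²)·f_1 from -11/6xy² + 121/12xy + 7y² - 11y → 121/12xy - 11/3y³ + 31/6y² - 11y
  leading term xy: subtract (-121/12y)·f_1 from 121/12xy - 11/3y³ + 31/6y² - 11y → -11/3y³ + 76/3y² - 11/12y
  leading term y³: subtract (11/18)·h_4 from -11/3y³ + 76/3y² - 11/12y → 577/18y² + 22/9y
  leading term y²: subtract (577/48)·h_5 from 577/18y² + 22/9y → 31585/96y
  leading term y: subtract (3/10)·h_6 from 31585/96y → 0
  remainder 0.

S(f_1,h_5): leading monomials are coprime, so the S-polynomial reduces to 0 (Buchberger's first criterion).
S(f_2,h_5): leading monomials are coprime, so the S-polynomial reduces to 0 (Buchberger's first criterion).
S(f_3,h_5): lcm = xy². S = 163/16xy + 11x + 7y - 11.
  leading term xy: subtract (-163/16y)·f_1 from 163/16xy + 11x + 7y - 11 → 11x + 163/8y² + 275/16y - 11
  leading term x: subtract (-11)·f_1 from 11x + 163/8y² + 275/16y - 11 → 163/8y² + 627/16y
  leading term y²: subtract (489/64)·h_5 from 163/8y² + 627/16y → 31585/128y
  leading term y: subtract (9/40)·h_6 from 31585/128y → 0
  remainder 0.

S(h_4,h_5): lcm = y³. S = 577/48y² + 11/12y.
  leading term y²: subtract (577/128)·h_5 from 577/48y² + 11/12y → 31585/256y
  leading term y: subtract (9/80)·h_6 from 31585/256y → 0
  remainder 0.

S(f_1,h_6): leading monomials are coprime, so the S-polynomial reduces to 0 (Buchberger's first criterion).
S(f_2,h_6): leading monomials are coprime, so the S-polynomial reduces to 0 (Buchberger's first criterion).
S(f_3,h_6): lcm = xy². S = 11x + 7y - 11.
  leading term x: subtract (-11)·f_1 from 11x + 7y - 11 → 29y
  leading term y: subtract (4176/157925)·h_6 from 29y → 0
  remainder 0.

S(h_4,h_6): lcm = y³. S = 11/6y² + 11/12y.
  leading term y²: subtract (11/16)·h_5 from 11/6y² + 11/12y → 627/32y
  leading term y: subtract (5643/315850)·h_6 from 627/32y → 0
  remainder 0.

S(h_5,h_6): lcm = y². S = -163/16y.
  leading term y: subtract (-1467/157925)·h_6 from -163/16y → 0
  remainder 0.

Every S-polynomial of the final basis reduces to 0, so we have a Gröbner basis.
Inter-reduce: drop elements whose leading term is divisible by another's, tail-reduce, and make monic.
Reduced Gröbner basis: {x - 1, y}.
Label its elements g_1 = x - 1, g_2 = y.

Reduce p = 6/5x²y + 5y modulo G:
  leading term x²y: subtract (6/5xy)·g_1 from 6/5x²y + 5y → 6/5xy + 5y
  leading term xy: subtract (6/5y)·g_1 from 6/5xy + 5y → 31/5y
  leading term y: subtract (31/5)·g_2 from 31/5y → 0
  normal form = 0.
Since the normal form is 0, p ∈ I.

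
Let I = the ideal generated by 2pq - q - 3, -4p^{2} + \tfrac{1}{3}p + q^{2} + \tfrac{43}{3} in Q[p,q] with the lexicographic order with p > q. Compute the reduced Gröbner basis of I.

f_1 = 2pq - q - 3, LT = pq.
f_2 = -4p^{2} + \tfrac{1}{3}p + q^{2} + \tfrac{43}{3}, LT = p^{2}.

S(f_1,f_2): lcm = p^{2}q. S = -\tfrac{5}{12}pq - \tfrac{3}{2}p + \tfrac{1}{4}q^{3} + \tfrac{43}{12}q.
  leading term pq: subtract (-\tfrac{5}{24})·f_1 from -\tfrac{5}{12}pq - \tfrac{3}{2}p + \tfrac{1}{4}q^{3} + \tfrac{43}{12}q → -\tfrac{3}{2}p + \tfrac{1}{4}q^{3} + \tfrac{27}{8}q - \tfrac{5}{8}
  leading term p: no divisor's leading term divides it; move -\tfrac{3}{2}p to the remainder.
  leading term q^{3}: no divisor's leading term divides it; move \tfrac{1}{4}q^{3} to the remainder.
  leading term q: no divisor's leading term divides it; move \tfrac{27}{8}q to the remainder.
  leading term 1: no divisor's leading term divides it; move -\tfrac{5}{8} to the remainder.
  remainder -\tfrac{3}{2}p + \tfrac{1}{4}q^{3} + \tfrac{27}{8}q - \tfrac{5}{8} ≠ 0; add g_3 = -\tfrac{3}{2}p + \tfrac{1}{4}q^{3} + \tfrac{27}{8}q - \tfrac{5}{8} to the basis.

S(f_1,g_3): lcm = pq. S = \tfrac{1}{6}q^{4} + \tfrac{9}{4}q^{2} - \tfrac{11}{12}q - \tfrac{3}{2}.
  leading term q^{4}: no divisor's leading term divides it; move \tfrac{1}{6}q^{4} to the remainder.
  leading term q^{2}: no divisor's leading term divides it; move \tfrac{9}{4}q^{2} to the remainder.
  leading term q: no divisor's leading term divides it; move -\tfrac{11}{12}q to the remainder.
  leading term 1: no divisor's leading term divides it; move -\tfrac{3}{2} to the remainder.
  remainder \tfrac{1}{6}q^{4} + \tfrac{9}{4}q^{2} - \tfrac{11}{12}q - \tfrac{3}{2} ≠ 0; add g_4 = \tfrac{1}{6}q^{4} + \tfrac{9}{4}q^{2} - \tfrac{11}{12}q - \tfrac{3}{2} to the basis.

The other S-polynomials (S(f_2,g_3), S(f_1,g_4), S(f_2,g_4), S(g_3,g_4)) all reduce to 0 modulo the current basis, so we have a Gröbner basis.
Inter-reduce: drop elements whose leading term is divisible by another's, tail-reduce, and make monic.

G = {p - \tfrac{1}{6}q^{3} - \tfrac{9}{4}q + \tfrac{5}{12}, q^{4} + \tfrac{27}{2}q^{2} - \tfrac{11}{2}q - 9}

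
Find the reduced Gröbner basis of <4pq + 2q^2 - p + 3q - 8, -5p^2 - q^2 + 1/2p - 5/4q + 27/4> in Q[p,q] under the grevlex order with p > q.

This is the nonlinear analogue of row-reducing a linear system.

f_1 = 4pq + 2q^2 - p + 3q - 8, LT = pq.
f_2 = -5p^2 - q^2 + 1/2p - 5/4q + 27/4, LT = p^2.

S(f_1,f_2): lcm = p^2q. S = 1/2pq^2 - 1/5q^3 - 1/4p^2 + 17/20pq - 1/4q^2 - 2p + 27/20q.
  leading term pq^2: subtract (1/8q)·f_1 from 1/2pq^2 - 1/5q^3 - 1/4p^2 + 17/20pq - 1/4q^2 - 2p + 27/20q → -9/20q^3 - 1/4p^2 + 39/40pq - 5/8q^2 - 2p + 47/20q
  leading term q^3: no divisor's leading term divides it; move -9/20q^3 to the remainder.
  leading term p^2: subtract (1/20)·f_2 from -1/4p^2 + 39/40pq - 5/8q^2 - 2p + 47/20q → 39/40pq - 23/40q^2 - 81/40p + 193/80q - 27/80
  leading term pq: subtract (39/160)·f_1 from 39/40pq - 23/40q^2 - 81/40p + 193/80q - 27/80 → -17/16q^2 - 57/32p + 269/160q + 129/80
  leading term q^2: no divisor's leading term divides it; move -17/16q^2 to the remainder.
  leading term p: no divisor's leading term divides it; move -57/32p to the remainder.
  leading term q: no divisor's leading term divides it; move 269/160q to the remainder.
  leading term 1: no divisor's leading term divides it; move 129/80 to the remainder.
  remainder -9/20q^3 - 17/16q^2 - 57/32p + 269/160q + 129/80 ≠ 0; add g_3 = -9/20q^3 - 17/16q^2 - 57/32p + 269/160q + 129/80 to the basis.

S(f_1,g_3): lcm = pq^3. S = 1/2q^4 - 47/18pq^2 + 3/4q^3 - 95/24p^2 + 269/72pq - 2q^2 + 43/12p.
  leading term q^4: subtract (-10/9q)·g_3 from 1/2q^4 - 47/18pq^2 + 3/4q^3 - 95/24p^2 + 269/72pq - 2q^2 + 43/12p → -47/18pq^2 - 31/72q^3 - 95/24p^2 + 253/144pq - 19/144q^2 + 43/12p + 43/24q
  leading term pq^2: subtract (-47/72q)·f_1 from -47/18pq^2 - 31/72q^3 - 95/24p^2 + 253/144pq - 19/144q^2 + 43/12p + 43/24q → 7/8q^3 - 95/24p^2 + 53/48pq + 263/144q^2 + 43/12p - 247/72q
  leading term q^3: subtract (-35/18)·g_3 from 7/8q^3 - 95/24p^2 + 53/48pq + 263/144q^2 + 43/12p - 247/72q → -95/24p^2 + 53/48pq - 23/96q^2 + 23/192p - 31/192q + 301/96
  leading term p^2: subtract (19/24)·f_2 from -95/24p^2 + 53/48pq - 23/96q^2 + 23/192p - 31/192q + 301/96 → 53/48pq + 53/96q^2 - 53/192p + 53/64q - 53/24
  leading term pq: subtract (53/192)·f_1 from 53/48pq + 53/96q^2 - 53/192p + 53/64q - 53/24 → 0
  remainder 0.

S(f_2,g_3): leading monomials are coprime, so the S-polynomial reduces to 0 (Buchberger's first criterion).
Every S-polynomial of the final basis reduces to 0, so we have a Gröbner basis.

G = {q^3 + 85/36q^2 + 95/24p - 269/72q - 43/12, p^2 + 1/5q^2 - 1/10p + 1/4q - 27/20, pq + 1/2q^2 - 1/4p + 3/4q - 2}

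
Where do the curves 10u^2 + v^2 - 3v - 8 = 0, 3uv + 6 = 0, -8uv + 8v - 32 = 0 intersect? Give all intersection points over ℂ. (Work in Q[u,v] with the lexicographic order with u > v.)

Compute a lex Gröbner basis by Buchberger's algorithm.
f_1 = 10u^2 + v^2 - 3v - 8, LT = u^2.
f_2 = 3uv + 6, LT = uv.
f_3 = -8uv + 8v - 32, LT = uv.

S(f_1,f_2): lcm = u^2v. S = -2u + 1/10v^3 - 3/10v^2 - 4/5v.
  leading term u: no divisor's leading term divides it; move -2u to the remainder.
  leading term v^3: no divisor's leading term divides it; move 1/10v^3 to the remainder.
  leading term v^2: no divisor's leading term divides it; move -3/10v^2 to the remainder.
  leading term v: no divisor's leading term divides it; move -4/5v to the remainder.
  remainder -2u + 1/10v^3 - 3/10v^2 - 4/5v ≠ 0; add h_4 = -2u + 1/10v^3 - 3/10v^2 - 4/5v to the basis.

S(f_1,f_3): lcm = u^2v. S = uv - 4u + 1/10v^3 - 3/10v^2 - 4/5v.
  leading term uv: subtract (1/3)·f_2 from uv - 4u + 1/10v^3 - 3/10v^2 - 4/5v → -4u + 1/10v^3 - 3/10v^2 - 4/5v - 2
  leading term u: subtract (2)·h_4 from -4u + 1/10v^3 - 3/10v^2 - 4/5v - 2 → -1/10v^3 + 3/10v^2 + 4/5v - 2
  leading term v^3: no divisor's leading term divides it; move -1/10v^3 to the remainder.
  leading term v^2: no divisor's leading term divides it; move 3/10v^2 to the remainder.
  leading term v: no divisor's leading term divides it; move 4/5v to the remainder.
  leading term 1: no divisor's leading term divides it; move -2 to the remainder.
  remainder -1/10v^3 + 3/10v^2 + 4/5v - 2 ≠ 0; add h_5 = -1/10v^3 + 3/10v^2 + 4/5v - 2 to the basis.

S(f_2,f_3): lcm = uv. S = v - 2.
  leading term v: no divisor's leading term divides it; move v to the remainder.
  leading term 1: no divisor's leading term divides it; move -2 to the remainder.
  remainder v - 2 ≠ 0; add h_6 = v - 2 to the basis.

The other S-polynomials (S(f_1,h_4), S(f_2,h_4), S(f_3,h_4), S(f_1,h_5), S(f_2,h_5), S(f_3,h_5), S(h_4,h_5), S(f_1,h_6), S(f_2,h_6), S(f_3,h_6), S(h_4,h_6), S(h_5,h_6)) all reduce to 0 modulo the current basis, so we have a Gröbner basis.
Inter-reduce: drop elements whose leading term is divisible by another's, tail-reduce, and make monic.
Reduced Gröbner basis: {u + 1, v - 2}.

Since the basis is lex-ordered, v - 2 is univariate in v. Its roots are {2}. Back-substituting each root into the other basis elements fixes the other coordinates.
  v = 2: the earlier basis element becomes u + 1 = 0, giving u = -1 — point (-1, 2).
Each listed point satisfies every original equation (direct substitution).

{(-1, 2)}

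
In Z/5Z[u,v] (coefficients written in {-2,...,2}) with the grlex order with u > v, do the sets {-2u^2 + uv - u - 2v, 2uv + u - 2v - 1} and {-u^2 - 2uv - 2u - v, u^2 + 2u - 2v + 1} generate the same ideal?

No, the ideals differ.

Since reduced Gröbner bases are canonical representatives of ideals under a given ordering, it suffices to compute and compare them.
Buchberger on the first generating set:
f_1 = -2u^2 + uv - u - 2v, LT = u^2.
f_2 = 2uv + u - 2v - 1, LT = uv.

S(f_1,f_2): lcm = u^2v. S = 2uv^2 + 2u^2 - uv + v^2 - 2u.
  leading term uv^2: subtract (v)·f_2 from 2uv^2 + 2u^2 - uv + v^2 - 2u → 2u^2 - 2uv - 2v^2 - 2u + v
  leading term u^2: subtract (-1)·f_1 from 2u^2 - 2uv - 2v^2 - 2u + v → -uv - 2v^2 + 2u - v
  leading term uv: subtract (2)·f_2 from -uv - 2v^2 + 2u - v → -2v^2 - 2v + 2
  leading term v^2: no divisor's leading term divides it; move -2v^2 to the remainder.
  leading term v: no divisor's leading term divides it; move -2v to the remainder.
  leading term 1: no divisor's leading term divides it; move 2 to the remainder.
  remainder -2v^2 - 2v + 2 ≠ 0; add g_3 = -2v^2 - 2v + 2 to the basis.

S(f_1,g_3): leading monomials are coprime, so the S-polynomial reduces to 0 (Buchberger's first criterion).
S(f_2,g_3): lcm = uv^2. S = 2uv - v^2 + u + 2v.
  leading term uv: subtract (1)·f_2 from 2uv - v^2 + u + 2v → -v^2 - v + 1
  leading term v^2: subtract (-2)·g_3 from -v^2 - v + 1 → 0
  remainder 0.

Every S-polynomial of the final basis reduces to 0, so we have a Gröbner basis.
Inter-reduce: drop elements whose leading term is divisible by another's, tail-reduce, and make monic.
Reduced Gröbner basis: {u^2 + 2u - 2v + 1, uv - 2u - v + 2, v^2 + v - 1}.

Buchberger on the second generating set:
h_1 = -u^2 - 2uv - 2u - v, LT = u^2.
h_2 = u^2 + 2u - 2v + 1, LT = u^2.

S(h_1,h_2): lcm = u^2. S = 2uv - 2v - 1.
  leading term uv: no divisor's leading term divides it; move 2uv to the remainder.
  leading term v: no divisor's leading term divides it; move -2v to the remainder.
  leading term 1: no divisor's leading term divides it; move -1 to the remainder.
  remainder 2uv - 2v - 1 ≠ 0; add k_3 = 2uv - 2v - 1 to the basis.

S(h_1,k_3): lcm = u^2v. S = 2uv^2 - 2uv + v^2 - 2u.
  leading term uv^2: subtract (v)·k_3 from 2uv^2 - 2uv + v^2 - 2u → -2uv - 2v^2 - 2u + v
  leading term uv: subtract (-1)·k_3 from -2uv - 2v^2 - 2u + v → -2v^2 - 2u - v - 1
  leading term v^2: no divisor's leading term divides it; move -2v^2 to the remainder.
  leading term u: no divisor's leading term divides it; move -2u to the remainder.
  leading term v: no divisor's leading term divides it; move -v to the remainder.
  leading term 1: no divisor's leading term divides it; move -1 to the remainder.
  remainder -2v^2 - 2u - v - 1 ≠ 0; add k_4 = -2v^2 - 2u - v - 1 to the basis.

S(h_2,k_3): lcm = u^2v. S = -2uv - 2v^2 - 2u + v.
  leading term uv: subtract (-1)·k_3 from -2uv - 2v^2 - 2u + v → -2v^2 - 2u - v - 1
  leading term v^2: subtract (1)·k_4 from -2v^2 - 2u - v - 1 → 0
  remainder 0.

S(h_1,k_4): leading monomials are coprime, so the S-polynomial reduces to 0 (Buchberger's first criterion).
S(h_2,k_4): leading monomials are coprime, so the S-polynomial reduces to 0 (Buchberger's first criterion).
S(k_3,k_4): lcm = uv^2. S = -u^2 + 2uv - v^2 + 2u + 2v.
  leading term u^2: subtract (1)·h_1 from -u^2 + 2uv - v^2 + 2u + 2v → -uv - v^2 - u - 2v
  leading term uv: subtract (2)·k_3 from -uv - v^2 - u - 2v → -v^2 - u + 2v + 2
  leading term v^2: subtract (-2)·k_4 from -v^2 - u + 2v + 2 → 0
  remainder 0.

Every S-polynomial of the final basis reduces to 0, so we have a Gröbner basis.
Inter-reduce: drop elements whose leading term is divisible by another's, tail-reduce, and make monic.
Reduced Gröbner basis: {u^2 + 2u - 2v + 1, uv - v + 2, v^2 + u - 2v - 2}.

These differ, so the ideals are not equal.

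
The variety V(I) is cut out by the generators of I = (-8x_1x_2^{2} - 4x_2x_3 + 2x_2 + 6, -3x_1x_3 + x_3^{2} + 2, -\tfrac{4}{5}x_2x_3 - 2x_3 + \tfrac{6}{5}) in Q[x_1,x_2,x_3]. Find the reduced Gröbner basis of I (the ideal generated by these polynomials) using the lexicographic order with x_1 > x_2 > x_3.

G = {x_1 + \tfrac{10}{27}x_3^{3} - \tfrac{5}{6}x_3^{2} + \tfrac{91}{54}x_3 - \tfrac{20}{9}, x_2 + \tfrac{5}{6}x_3^{3} - \tfrac{15}{8}x_3^{2} + \tfrac{109}{24}x_3 - \tfrac{5}{2}, x_3^{4} - \tfrac{9}{4}x_3^{3} + \tfrac{109}{20}x_3^{2} - 6x_3 + \tfrac{9}{5}}

f_1 = -8x_1x_2^{2} - 4x_2x_3 + 2x_2 + 6, LT = x_1x_2^{2}.
f_2 = -3x_1x_3 + x_3^{2} + 2, LT = x_1x_3.
f_3 = -\tfrac{4}{5}x_2x_3 - 2x_3 + \tfrac{6}{5}, LT = x_2x_3.

S(f_1,f_2): lcm = x_1x_2^{2}x_3. S = \tfrac{1}{3}x_2^{2}x_3^{2} + \tfrac{2}{3}x_2^{2} + \tfrac{1}{2}x_2x_3^{2} - \tfrac{1}{4}x_2x_3 - \tfrac{3}{4}x_3.
  reduce S modulo (f_1, f_2, f_3):
  remainder \tfrac{2}{3}x_2^{2} + \tfrac{5}{6}x_3^{2} - \tfrac{15}{8}x_3 + \tfrac{3}{8} ≠ 0; add g_4 = \tfrac{2}{3}x_2^{2} + \tfrac{5}{6}x_3^{2} - \tfrac{15}{8}x_3 + \tfrac{3}{8} to the basis.

S(f_1,f_3): lcm = x_1x_2^{2}x_3. S = -\tfrac{5}{2}x_1x_2x_3 + \tfrac{3}{2}x_1x_2 + \tfrac{1}{2}x_2x_3^{2} - \tfrac{1}{4}x_2x_3 - \tfrac{3}{4}x_3.
  reduce S modulo (f_1, f_2, f_3, g_4):
  remainder \tfrac{3}{2}x_1x_2 - \tfrac{5}{3}x_2 + \tfrac{5}{6}x_3^{2} - \tfrac{5}{8}x_3 - \tfrac{3}{8} ≠ 0; add g_5 = \tfrac{3}{2}x_1x_2 - \tfrac{5}{3}x_2 + \tfrac{5}{6}x_3^{2} - \tfrac{5}{8}x_3 - \tfrac{3}{8} to the basis.

S(f_2,f_3): lcm = x_1x_2x_3. S = -\tfrac{5}{2}x_1x_3 + \tfrac{3}{2}x_1 - \tfrac{1}{3}x_2x_3^{2} - \tfrac{2}{3}x_2.
  reduce S modulo (f_1, f_2, f_3, g_4, g_5):
  remainder \tfrac{3}{2}x_1 - \tfrac{2}{3}x_2 - \tfrac{1}{2}x_3 - \tfrac{5}{3} ≠ 0; add g_6 = \tfrac{3}{2}x_1 - \tfrac{2}{3}x_2 - \tfrac{1}{2}x_3 - \tfrac{5}{3} to the basis.

S(f_1,g_4): lcm = x_1x_2^{2}. S = -\tfrac{5}{4}x_1x_3^{2} + \tfrac{45}{16}x_1x_3 - \tfrac{9}{16}x_1 + \tfrac{1}{2}x_2x_3 - \tfrac{1}{4}x_2 - \tfrac{3}{4}.
  reduce S modulo (f_1, f_2, f_3, g_4, g_5, g_6):
  remainder -\tfrac{1}{2}x_2 - \tfrac{5}{12}x_3^{3} + \tfrac{15}{16}x_3^{2} - \tfrac{109}{48}x_3 + \tfrac{5}{4} ≠ 0; add g_7 = -\tfrac{1}{2}x_2 - \tfrac{5}{12}x_3^{3} + \tfrac{15}{16}x_3^{2} - \tfrac{109}{48}x_3 + \tfrac{5}{4} to the basis.

S(f_1,g_7): lcm = x_1x_2^{2}. S = -\tfrac{5}{6}x_1x_2x_3^{3} + \tfrac{15}{8}x_1x_2x_3^{2} - \tfrac{109}{24}x_1x_2x_3 + \tfrac{5}{2}x_1x_2 + \tfrac{1}{2}x_2x_3 - \tfrac{1}{4}x_2 - \tfrac{3}{4}.
  reduce S modulo (f_1, f_2, f_3, g_4, g_5, g_6, g_7):
  remainder \tfrac{25}{36}x_3^{4} - \tfrac{25}{16}x_3^{3} + \tfrac{545}{144}x_3^{2} - \tfrac{25}{6}x_3 + \tfrac{5}{4} ≠ 0; add g_8 = \tfrac{25}{36}x_3^{4} - \tfrac{25}{16}x_3^{3} + \tfrac{545}{144}x_3^{2} - \tfrac{25}{6}x_3 + \tfrac{5}{4} to the basis.

The other S-polynomials (S(f_2,g_4), S(f_3,g_4), S(f_1,g_5), S(f_2,g_5), S(f_3,g_5), S(g_4,g_5), S(f_1,g_6), S(f_2,g_6), S(f_3,g_6), S(g_4,g_6), S(g_5,g_6), S(f_2,g_7), S(f_3,g_7), S(g_4,g_7), S(g_5,g_7), S(g_6,g_7), S(f_1,g_8), S(f_2,g_8), S(f_3,g_8), S(g_4,g_8), S(g_5,g_8), S(g_6,g_8), S(g_7,g_8)) all reduce to 0 modulo the current basis, so we have a Gröbner basis.
Inter-reduce: drop elements whose leading term is divisible by another's, tail-reduce, and make monic.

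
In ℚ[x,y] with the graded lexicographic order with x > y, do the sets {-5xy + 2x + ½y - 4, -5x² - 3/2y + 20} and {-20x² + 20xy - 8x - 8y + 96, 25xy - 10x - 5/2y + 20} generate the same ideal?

For a fixed monomial order, each ideal has a unique reduced Gröbner basis; comparing bases decides equality.
Buchberger on the first generating set:
f_1 = -5xy + 2x + ½y - 4, LT = xy.
f_2 = -5x² - 3/2y + 20, LT = x².

S(f_1,f_2): lcm = x²y. S = -⅖x² - 1/10xy - 3/10y² + ⅘x + 4y.
  reduce S modulo (f_1, f_2):
  remainder -3/10y² + 19/25x + 411/100y - 38/25 ≠ 0; add g_3 = -3/10y² + 19/25x + 411/100y - 38/25 to the basis.

The other S-polynomials (S(f_1,g_3), S(f_2,g_3)) all reduce to 0 modulo the current basis, so we have a Gröbner basis.
Inter-reduce: drop elements whose leading term is divisible by another's, tail-reduce, and make monic.
Reduced Gröbner basis: {x² + 3/10y - 4, xy - ⅖x - 1/10y + ⅘, y² - 38/15x - 137/10y + 76/15}.

Buchberger on the second generating set:
h_1 = -20x² + 20xy - 8x - 8y + 96, LT = x².
h_2 = 25xy - 10x - 5/2y + 20, LT = xy.

S(h_1,h_2): lcm = x²y. S = -xy² + ⅖x² + ½xy + ⅖y² - ⅘x - 24/5y.
  reduce S modulo (h_1, h_2):
  remainder 3/10y² - 19/25x - 411/100y + 38/25 ≠ 0; add k_3 = 3/10y² - 19/25x - 411/100y + 38/25 to the basis.

The other S-polynomials (S(h_1,k_3), S(h_2,k_3)) all reduce to 0 modulo the current basis, so we have a Gröbner basis.
Inter-reduce: drop elements whose leading term is divisible by another's, tail-reduce, and make monic.
Reduced Gröbner basis: {x² + 3/10y - 4, xy - ⅖x - 1/10y + ⅘, y² - 38/15x - 137/10y + 76/15}.

These coincide, so the ideals are equal.

Yes, the ideals are equal.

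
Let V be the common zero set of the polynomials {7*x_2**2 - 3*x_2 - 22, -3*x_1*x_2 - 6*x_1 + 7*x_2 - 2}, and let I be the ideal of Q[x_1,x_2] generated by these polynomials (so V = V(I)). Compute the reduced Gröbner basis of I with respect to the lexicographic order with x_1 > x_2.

f_1 = 7*x_2**2 - 3*x_2 - 22, LT = x_2**2.
f_2 = -3*x_1*x_2 - 6*x_1 + 7*x_2 - 2, LT = x_1*x_2.

S(f_1,f_2): lcm = x_1*x_2**2. S = -17/7*x_1*x_2 - 22/7*x_1 + 7/3*x_2**2 - 2/3*x_2.
  leading term x_1*x_2: subtract (17/21)·f_2 from -17/7*x_1*x_2 - 22/7*x_1 + 7/3*x_2**2 - 2/3*x_2 → 12/7*x_1 + 7/3*x_2**2 - 19/3*x_2 + 34/21
  leading term x_1: no divisor's leading term divides it; move 12/7*x_1 to the remainder.
  leading term x_2**2: subtract (1/3)·f_1 from 7/3*x_2**2 - 19/3*x_2 + 34/21 → -16/3*x_2 + 188/21
  leading term x_2: no divisor's leading term divides it; move -16/3*x_2 to the remainder.
  leading term 1: no divisor's leading term divides it; move 188/21 to the remainder.
  remainder 12/7*x_1 - 16/3*x_2 + 188/21 ≠ 0; add g_3 = 12/7*x_1 - 16/3*x_2 + 188/21 to the basis.

The other S-polynomials (S(f_1,g_3), S(f_2,g_3)) all reduce to 0 modulo the current basis, so we have a Gröbner basis.
Inter-reduce: drop elements whose leading term is divisible by another's, tail-reduce, and make monic.

G = {x_1 - 28/9*x_2 + 47/9, x_2**2 - 3/7*x_2 - 22/7}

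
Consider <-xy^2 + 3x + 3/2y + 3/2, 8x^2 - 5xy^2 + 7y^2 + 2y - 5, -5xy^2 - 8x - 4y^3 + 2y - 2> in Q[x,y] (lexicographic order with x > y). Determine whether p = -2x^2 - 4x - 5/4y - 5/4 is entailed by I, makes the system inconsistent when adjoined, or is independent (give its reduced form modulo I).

-2x^2 - 4x - 5/4y - 5/4 lies in I (it reduces to 0).

First compute the reduced Gröbner basis of I by Buchberger's algorithm.
f_1 = -xy^2 + 3x + 3/2y + 3/2, LT = xy^2.
f_2 = 8x^2 - 5xy^2 + 7y^2 + 2y - 5, LT = x^2.
f_3 = -5xy^2 - 8x - 4y^3 + 2y - 2, LT = xy^2.

S(f_1,f_2): lcm = x^2y^2. S = -3x^2 + 5/8xy^4 - 3/2xy - 3/2x - 7/8y^4 - 1/4y^3 + 5/8y^2.
  reduce S modulo (f_1, f_2, f_3):
  remainder -3/2xy - 3/2x - 7/8y^4 + 11/16y^3 + 67/16y^2 + 3/4y - 15/8 ≠ 0; add h_4 = -3/2xy - 3/2x - 7/8y^4 + 11/16y^3 + 67/16y^2 + 3/4y - 15/8 to the basis.

S(f_1,f_3): lcm = xy^2. S = -23/5x - 4/5y^3 - 11/10y - 19/10.
  reduce S modulo (f_1, f_2, f_3, h_4):
  remainder -23/5x - 4/5y^3 - 11/10y - 19/10 ≠ 0; add h_5 = -23/5x - 4/5y^3 - 11/10y - 19/10 to the basis.

S(f_2,f_3): lcm = x^2y^2. S = -8/5x^2 - 5/8xy^4 - 4/5xy^3 + 2/5xy - 2/5x + 7/8y^4 + 1/4y^3 - 5/8y^2.
  reduce S modulo (f_1, f_2, f_3, h_4, h_5):
  remainder 49/24y^4 - 2111/5520y^3 - 1667/240y^2 - 2039/460y + 41/460 ≠ 0; add h_6 = 49/24y^4 - 2111/5520y^3 - 1667/240y^2 - 2039/460y + 41/460 to the basis.

S(f_1,h_4): lcm = xy^2. S = -xy - 3x - 7/12y^5 + 11/24y^4 + 67/24y^3 + 1/2y^2 - 11/4y - 3/2.
  reduce S modulo (f_1, f_2, f_3, h_4, h_5, h_6):
  remainder 15809207/18144700y^3 - 304561/788900y^2 - 13099759/18144700y + 9714351/18144700 ≠ 0; add h_7 = 15809207/18144700y^3 - 304561/788900y^2 - 13099759/18144700y + 9714351/18144700 to the basis.

S(f_1,h_5): lcm = xy^2. S = -3x - 4/23y^5 - 11/46y^3 - 19/46y^2 - 3/2y - 3/2.
  reduce S modulo (f_1, f_2, f_3, h_4, h_5, h_6, h_7):
  remainder -378551467/363611761y^2 - 5634651125/5090564654y - 334930587/5090564654 ≠ 0; add h_8 = -378551467/363611761y^2 - 5634651125/5090564654y - 334930587/5090564654 to the basis.

S(h_4,h_5): lcm = xy. S = x + 113/276y^4 - 11/24y^3 - 1673/552y^2 - 21/23y + 5/4.
  reduce S modulo (f_1, f_2, f_3, h_4, h_5, h_6, h_7, h_8):
  remainder 27124589301/21198882152y + 27124589301/21198882152 ≠ 0; add h_9 = 27124589301/21198882152y + 27124589301/21198882152 to the basis.

The other S-polynomials (S(f_2,h_4), S(f_3,h_4), S(f_2,h_5), S(f_3,h_5), S(f_1,h_6), S(f_2,h_6), S(f_3,h_6), S(h_4,h_6), S(h_5,h_6), S(f_1,h_7), S(f_2,h_7), S(f_3,h_7), S(h_4,h_7), S(h_5,h_7), S(h_6,h_7), S(f_1,h_8), S(f_2,h_8), S(f_3,h_8), S(h_4,h_8), S(h_5,h_8), S(h_6,h_8), S(h_7,h_8), S(f_1,h_9), S(f_2,h_9), S(f_3,h_9), S(h_4,h_9), S(h_5,h_9), S(h_6,h_9), S(h_7,h_9), S(h_8,h_9)) all reduce to 0 modulo the current basis, so we have a Gröbner basis.
Inter-reduce: drop elements whose leading term is divisible by another's, tail-reduce, and make monic.
Reduced Gröbner basis: {x, y + 1}.
Label its elements g_1 = x, g_2 = y + 1.

Reduce p = -2x^2 - 4x - 5/4y - 5/4 modulo G:
  leading term x^2: subtract (-2x)·g_1 from -2x^2 - 4x - 5/4y - 5/4 → -4x - 5/4y - 5/4
  leading term x: subtract (-4)·g_1 from -4x - 5/4y - 5/4 → -5/4y - 5/4
  leading term y: subtract (-5/4)·g_2 from -5/4y - 5/4 → 0
  normal form = 0.
Since the normal form is 0, p ∈ I.

Ideal membership is decidable via reduction modulo a Gröbner basis.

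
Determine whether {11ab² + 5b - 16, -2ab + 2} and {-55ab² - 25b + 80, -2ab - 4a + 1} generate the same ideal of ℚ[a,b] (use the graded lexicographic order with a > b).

No, the ideals differ.

For a fixed monomial order, each ideal has a unique reduced Gröbner basis; comparing bases decides equality.
Buchberger on the first generating set:
f_1 = 11ab² + 5b - 16, LT = ab².
f_2 = -2ab + 2, LT = ab.

S(f_1,f_2): lcm = ab². S = 16/11b - 16/11.
  leading term b: no divisor's leading term divides it; move 16/11b to the remainder.
  leading term 1: no divisor's leading term divides it; move -16/11 to the remainder.
  remainder 16/11b - 16/11 ≠ 0; add g_3 = 16/11b - 16/11 to the basis.

S(f_2,g_3): lcm = ab. S = a - 1.
  leading term a: no divisor's leading term divides it; move a to the remainder.
  leading term 1: no divisor's leading term divides it; move -1 to the remainder.
  remainder a - 1 ≠ 0; add g_4 = a - 1 to the basis.

The other S-polynomials (S(f_1,g_3), S(f_1,g_4), S(f_2,g_4), S(g_3,g_4)) all reduce to 0 modulo the current basis, so we have a Gröbner basis.
Inter-reduce: drop elements whose leading term is divisible by another's, tail-reduce, and make monic.
Reduced Gröbner basis: {a - 1, b - 1}.

Buchberger on the second generating set:
h_1 = -55ab² - 25b + 80, LT = ab².
h_2 = -2ab - 4a + 1, LT = ab.

S(h_1,h_2): lcm = ab². S = -2ab + 21/22b - 16/11.
  leading term ab: subtract (1)·h_2 from -2ab + 21/22b - 16/11 → 4a + 21/22b - 27/11
  leading term a: no divisor's leading term divides it; move 4a to the remainder.
  leading term b: no divisor's leading term divides it; move 21/22b to the remainder.
  leading term 1: no divisor's leading term divides it; move -27/11 to the remainder.
  remainder 4a + 21/22b - 27/11 ≠ 0; add k_3 = 4a + 21/22b - 27/11 to the basis.

S(h_1,k_3): lcm = ab². S = -21/88b³ + 27/44b² + 5/11b - 16/11.
  leading term b³: no divisor's leading term divides it; move -21/88b³ to the remainder.
  leading term b²: no divisor's leading term divides it; move 27/44b² to the remainder.
  leading term b: no divisor's leading term divides it; move 5/11b to the remainder.
  leading term 1: no divisor's leading term divides it; move -16/11 to the remainder.
  remainder -21/88b³ + 27/44b² + 5/11b - 16/11 ≠ 0; add k_4 = -21/88b³ + 27/44b² + 5/11b - 16/11 to the basis.

S(h_2,k_3): lcm = ab. S = -21/88b² + 2a + 27/44b - ½.
  leading term b²: no divisor's leading term divides it; move -21/88b² to the remainder.
  leading term a: subtract (½)·k_3 from 2a + 27/44b - ½ → 3/22b + 8/11
  leading term b: no divisor's leading term divides it; move 3/22b to the remainder.
  leading term 1: no divisor's leading term divides it; move 8/11 to the remainder.
  remainder -21/88b² + 3/22b + 8/11 ≠ 0; add k_5 = -21/88b² + 3/22b + 8/11 to the basis.

The other S-polynomials (S(h_1,k_4), S(h_2,k_4), S(k_3,k_4), S(h_1,k_5), S(h_2,k_5), S(k_3,k_5), S(k_4,k_5)) all reduce to 0 modulo the current basis, so we have a Gröbner basis.
Inter-reduce: drop elements whose leading term is divisible by another's, tail-reduce, and make monic.
Reduced Gröbner basis: {b² - 4/7b - 64/21, a + 21/88b - 27/44}.

The bases are distinct; the ideals are different.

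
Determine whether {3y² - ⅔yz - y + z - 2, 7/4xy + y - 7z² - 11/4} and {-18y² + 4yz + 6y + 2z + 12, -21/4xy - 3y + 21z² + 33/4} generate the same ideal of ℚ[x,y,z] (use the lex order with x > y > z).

Two ideals are equal iff their reduced Gröbner bases coincide (the reduced basis is unique for a fixed ordering).
Buchberger on the first generating set:
f_1 = 3y² - ⅔yz - y + z - 2, LT = y².
f_2 = 7/4xy + y - 7z² - 11/4, LT = xy.

S(f_1,f_2): lcm = xy². S = -2/9xyz - ⅓xy + ⅓xz - ⅔x - 4/7y² + 4yz² + 11/7y.
  leading term xyz: subtract (-8/63z)·f_2 from -2/9xyz - ⅓xy + ⅓xz - ⅔x - 4/7y² + 4yz² + 11/7y → -⅓xy + ⅓xz - ⅔x - 4/7y² + 4yz² + 8/63yz + 11/7y - 8/9z³ - 22/63z
  leading term xy: subtract (-4/21)·f_2 from -⅓xy + ⅓xz - ⅔x - 4/7y² + 4yz² + 8/63yz + 11/7y - 8/9z³ - 22/63z → ⅓xz - ⅔x - 4/7y² + 4yz² + 8/63yz + 37/21y - 8/9z³ - 4/3z² - 22/63z - 11/21
  leading term xz: no divisor's leading term divides it; move ⅓xz to the remainder.
  leading term x: no divisor's leading term divides it; move -⅔x to the remainder.
  leading term y²: subtract (-4/21)·f_1 from -4/7y² + 4yz² + 8/63yz + 37/21y - 8/9z³ - 4/3z² - 22/63z - 11/21 → 4yz² + 11/7y - 8/9z³ - 4/3z² - 10/63z - 19/21
  leading term yz²: no divisor's leading term divides it; move 4yz² to the remainder.
  leading term y: no divisor's leading term divides it; move 11/7y to the remainder.
  leading term z³: no divisor's leading term divides it; move -8/9z³ to the remainder.
  leading term z²: no divisor's leading term divides it; move -4/3z² to the remainder.
  leading term z: no divisor's leading term divides it; move -10/63z to the remainder.
  leading term 1: no divisor's leading term divides it; move -19/21 to the remainder.
  remainder ⅓xz - ⅔x + 4yz² + 11/7y - 8/9z³ - 4/3z² - 10/63z - 19/21 ≠ 0; add g_3 = ⅓xz - ⅔x + 4yz² + 11/7y - 8/9z³ - 4/3z² - 10/63z - 19/21 to the basis.

S(f_1,g_3): leading monomials are coprime, so the S-polynomial reduces to 0 (Buchberger's first criterion).
S(f_2,g_3): lcm = xyz. S = 2xy - 12y²z² - 33/7y² + 8/3yz³ + 4yz² + 22/21yz + 19/7y - 4z³ - 11/7z.
  leading term xy: subtract (8/7)·f_2 from 2xy - 12y²z² - 33/7y² + 8/3yz³ + 4yz² + 22/21yz + 19/7y - 4z³ - 11/7z → -12y²z² - 33/7y² + 8/3yz³ + 4yz² + 22/21yz + 11/7y - 4z³ + 8z² - 11/7z + 22/7
  leading term y²z²: subtract (-4z²)·f_1 from -12y²z² - 33/7y² + 8/3yz³ + 4yz² + 22/21yz + 11/7y - 4z³ + 8z² - 11/7z + 22/7 → -33/7y² + 22/21yz + 11/7y - 11/7z + 22/7
  leading term y²: subtract (-11/7)·f_1 from -33/7y² + 22/21yz + 11/7y - 11/7z + 22/7 → 0
  remainder 0.

Every S-polynomial of the final basis reduces to 0, so we have a Gröbner basis.
Inter-reduce: drop elements whose leading term is divisible by another's, tail-reduce, and make monic.
Reduced Gröbner basis: {xy + 4/7y - 4z² - 11/7, xz - 2x + 12yz² + 33/7y - 8/3z³ - 4z² - 10/21z - 19/7, y² - 2/9yz - ⅓y + ⅓z - ⅔}.

Buchberger on the second generating set:
h_1 = -18y² + 4yz + 6y + 2z + 12, LT = y².
h_2 = -21/4xy - 3y + 21z² + 33/4, LT = xy.

S(h_1,h_2): lcm = xy². S = -2/9xyz - ⅓xy - 1/9xz - ⅔x - 4/7y² + 4yz² + 11/7y.
  leading term xyz: subtract (8/189z)·h_2 from -2/9xyz - ⅓xy - 1/9xz - ⅔x - 4/7y² + 4yz² + 11/7y → -⅓xy - 1/9xz - ⅔x - 4/7y² + 4yz² + 8/63yz + 11/7y - 8/9z³ - 22/63z
  leading term xy: subtract (4/63)·h_2 from -⅓xy - 1/9xz - ⅔x - 4/7y² + 4yz² + 8/63yz + 11/7y - 8/9z³ - 22/63z → -1/9xz - ⅔x - 4/7y² + 4yz² + 8/63yz + 37/21y - 8/9z³ - 4/3z² - 22/63z - 11/21
  leading term xz: no divisor's leading term divides it; move -1/9xz to the remainder.
  leading term x: no divisor's leading term divides it; move -⅔x to the remainder.
  leading term y²: subtract (2/63)·h_1 from -4/7y² + 4yz² + 8/63yz + 37/21y - 8/9z³ - 4/3z² - 22/63z - 11/21 → 4yz² + 11/7y - 8/9z³ - 4/3z² - 26/63z - 19/21
  leading term yz²: no divisor's leading term divides it; move 4yz² to the remainder.
  leading term y: no divisor's leading term divides it; move 11/7y to the remainder.
  leading term z³: no divisor's leading term divides it; move -8/9z³ to the remainder.
  leading term z²: no divisor's leading term divides it; move -4/3z² to the remainder.
  leading term z: no divisor's leading term divides it; move -26/63z to the remainder.
  leading term 1: no divisor's leading term divides it; move -19/21 to the remainder.
  remainder -1/9xz - ⅔x + 4yz² + 11/7y - 8/9z³ - 4/3z² - 26/63z - 19/21 ≠ 0; add k_3 = -1/9xz - ⅔x + 4yz² + 11/7y - 8/9z³ - 4/3z² - 26/63z - 19/21 to the basis.

S(h_1,k_3): leading monomials are coprime, so the S-polynomial reduces to 0 (Buchberger's first criterion).
S(h_2,k_3): lcm = xyz. S = -6xy + 36y²z² + 99/7y² - 8yz³ - 12yz² - 22/7yz - 57/7y - 4z³ - 11/7z.
  leading term xy: subtract (8/7)·h_2 from -6xy + 36y²z² + 99/7y² - 8yz³ - 12yz² - 22/7yz - 57/7y - 4z³ - 11/7z → 36y²z² + 99/7y² - 8yz³ - 12yz² - 22/7yz - 33/7y - 4z³ - 24z² - 11/7z - 66/7
  leading term y²z²: subtract (-2z²)·h_1 from 36y²z² + 99/7y² - 8yz³ - 12yz² - 22/7yz - 33/7y - 4z³ - 24z² - 11/7z - 66/7 → 99/7y² - 22/7yz - 33/7y - 11/7z - 66/7
  leading term y²: subtract (-11/14)·h_1 from 99/7y² - 22/7yz - 33/7y - 11/7z - 66/7 → 0
  remainder 0.

Every S-polynomial of the final basis reduces to 0, so we have a Gröbner basis.
Inter-reduce: drop elements whose leading term is divisible by another's, tail-reduce, and make monic.
Reduced Gröbner basis: {xy + 4/7y - 4z² - 11/7, xz + 6x - 36yz² - 99/7y + 8z³ + 12z² + 26/7z + 57/7, y² - 2/9yz - ⅓y - 1/9z - ⅔}.

The bases are distinct; the ideals are different.
The choice of monomial ordering does not affect the verdict — as long as both bases are computed under the same ordering, their equality decides ideal equality.

No, the ideals differ.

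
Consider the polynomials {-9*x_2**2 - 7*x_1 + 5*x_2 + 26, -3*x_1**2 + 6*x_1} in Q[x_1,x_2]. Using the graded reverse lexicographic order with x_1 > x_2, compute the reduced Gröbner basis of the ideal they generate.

This is the nonlinear analogue of row-reducing a linear system.

f_1 = -9*x_2**2 - 7*x_1 + 5*x_2 + 26, LT = x_2**2.
f_2 = -3*x_1**2 + 6*x_1, LT = x_1**2.

The S-polynomials (S(f_1,f_2)) all reduce to 0 modulo the current basis, so we have a Gröbner basis.

G = {x_1**2 - 2*x_1, x_2**2 + 7/9*x_1 - 5/9*x_2 - 26/9}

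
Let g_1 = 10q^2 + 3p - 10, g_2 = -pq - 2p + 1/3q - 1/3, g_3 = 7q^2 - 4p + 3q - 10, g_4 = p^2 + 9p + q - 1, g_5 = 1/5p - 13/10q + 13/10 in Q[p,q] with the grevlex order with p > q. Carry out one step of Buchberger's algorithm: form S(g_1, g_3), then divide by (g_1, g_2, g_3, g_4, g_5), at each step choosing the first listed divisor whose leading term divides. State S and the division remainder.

lcm(LM(g_1), LM(g_3)) = q^2.
S = (lcm/LT(g_1))·g_1 − (lcm/LT(g_3))·g_3 = 61/70p - 3/7q + 3/7.
Reduce S modulo (g_1, g_2, g_3, g_4, g_5) in that order:
  leading term p: subtract (61/14)·g_5 from 61/70p - 3/7q + 3/7 → 733/140q - 733/140
  leading term q: no divisor's leading term divides it; move 733/140q to the remainder.
  leading term 1: no divisor's leading term divides it; move -733/140 to the remainder.
The remainder 733/140q - 733/140 is nonzero, so it would be added as the next basis element.

S(g_1, g_3) = 61/70p - 3/7q + 3/7; remainder on division = 733/140q - 733/140.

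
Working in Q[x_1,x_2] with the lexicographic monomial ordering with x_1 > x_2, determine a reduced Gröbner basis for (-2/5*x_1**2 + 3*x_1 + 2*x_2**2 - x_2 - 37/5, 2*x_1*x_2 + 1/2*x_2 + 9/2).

G = {x_1 + 20/9*x_2**3 - 10/9*x_2**2 - 109/12*x_2 - 31/4, x_2**4 - 1/2*x_2**3 - 327/80*x_2**2 - 18/5*x_2 - 81/80}

f_1 = -2/5*x_1**2 + 3*x_1 + 2*x_2**2 - x_2 - 37/5, LT = x_1**2.
f_2 = 2*x_1*x_2 + 1/2*x_2 + 9/2, LT = x_1*x_2.

S(f_1,f_2): lcm = x_1**2*x_2. S = -31/4*x_1*x_2 - 9/4*x_1 - 5*x_2**3 + 5/2*x_2**2 + 37/2*x_2.
  reduce S modulo (f_1, f_2):
  remainder -9/4*x_1 - 5*x_2**3 + 5/2*x_2**2 + 327/16*x_2 + 279/16 ≠ 0; add g_3 = -9/4*x_1 - 5*x_2**3 + 5/2*x_2**2 + 327/16*x_2 + 279/16 to the basis.

S(f_2,g_3): lcm = x_1*x_2. S = -20/9*x_2**4 + 10/9*x_2**3 + 109/12*x_2**2 + 8*x_2 + 9/4.
  reduce S modulo (f_1, f_2, g_3):
  remainder -20/9*x_2**4 + 10/9*x_2**3 + 109/12*x_2**2 + 8*x_2 + 9/4 ≠ 0; add g_4 = -20/9*x_2**4 + 10/9*x_2**3 + 109/12*x_2**2 + 8*x_2 + 9/4 to the basis.

The other S-polynomials (S(f_1,g_3), S(f_1,g_4), S(f_2,g_4), S(g_3,g_4)) all reduce to 0 modulo the current basis, so we have a Gröbner basis.
Inter-reduce: drop elements whose leading term is divisible by another's, tail-reduce, and make monic.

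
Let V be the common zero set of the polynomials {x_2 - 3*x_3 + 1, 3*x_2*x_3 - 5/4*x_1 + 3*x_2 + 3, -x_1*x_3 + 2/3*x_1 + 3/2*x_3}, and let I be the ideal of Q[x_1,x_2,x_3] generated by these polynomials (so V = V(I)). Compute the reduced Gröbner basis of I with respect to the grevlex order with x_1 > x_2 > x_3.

This is the nonlinear analogue of row-reducing a linear system.

f_1 = x_2 - 3*x_3 + 1, LT = x_2.
f_2 = 3*x_2*x_3 - 5/4*x_1 + 3*x_2 + 3, LT = x_2*x_3.
f_3 = -x_1*x_3 + 2/3*x_1 + 3/2*x_3, LT = x_1*x_3.

S(f_1,f_2): lcm = x_2*x_3. S = -3*x_3**2 + 5/12*x_1 - x_2 + x_3 - 1.
  leading term x_3**2: no divisor's leading term divides it; move -3*x_3**2 to the remainder.
  leading term x_1: no divisor's leading term divides it; move 5/12*x_1 to the remainder.
  leading term x_2: subtract (-1)·f_1 from -x_2 + x_3 - 1 → -2*x_3
  leading term x_3: no divisor's leading term divides it; move -2*x_3 to the remainder.
  remainder -3*x_3**2 + 5/12*x_1 - 2*x_3 ≠ 0; add g_4 = -3*x_3**2 + 5/12*x_1 - 2*x_3 to the basis.

S(f_2,f_3): lcm = x_1*x_2*x_3. S = -5/12*x_1**2 + 5/3*x_1*x_2 + 3/2*x_2*x_3 + x_1.
  leading term x_1**2: no divisor's leading term divides it; move -5/12*x_1**2 to the remainder.
  leading term x_1*x_2: subtract (5/3*x_1)·f_1 from 5/3*x_1*x_2 + 3/2*x_2*x_3 + x_1 → 5*x_1*x_3 + 3/2*x_2*x_3 - 2/3*x_1
  leading term x_1*x_3: subtract (-5)·f_3 from 5*x_1*x_3 + 3/2*x_2*x_3 - 2/3*x_1 → 3/2*x_2*x_3 + 8/3*x_1 + 15/2*x_3
  leading term x_2*x_3: subtract (3/2*x_3)·f_1 from 3/2*x_2*x_3 + 8/3*x_1 + 15/2*x_3 → 9/2*x_3**2 + 8/3*x_1 + 6*x_3
  leading term x_3**2: subtract (-3/2)·g_4 from 9/2*x_3**2 + 8/3*x_1 + 6*x_3 → 79/24*x_1 + 3*x_3
  leading term x_1: no divisor's leading term divides it; move 79/24*x_1 to the remainder.
  leading term x_3: no divisor's leading term divides it; move 3*x_3 to the remainder.
  remainder -5/12*x_1**2 + 79/24*x_1 + 3*x_3 ≠ 0; add g_5 = -5/12*x_1**2 + 79/24*x_1 + 3*x_3 to the basis.

The other S-polynomials (S(f_1,f_3), S(f_1,g_4), S(f_2,g_4), S(f_3,g_4), S(f_1,g_5), S(f_2,g_5), S(f_3,g_5), S(g_4,g_5)) all reduce to 0 modulo the current basis, so we have a Gröbner basis.
Inter-reduce: drop elements whose leading term is divisible by another's, tail-reduce, and make monic.

G = {x_1**2 - 79/10*x_1 - 36/5*x_3, x_1*x_3 - 2/3*x_1 - 3/2*x_3, x_3**2 - 5/36*x_1 + 2/3*x_3, x_2 - 3*x_3 + 1}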